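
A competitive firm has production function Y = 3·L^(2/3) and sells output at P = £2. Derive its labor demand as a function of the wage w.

MP_L = (2/3)·3·L^(-1/3) = 2·L^(-1/3).
Setting P·MP_L = w: 4·L^(-1/3) = w.
Solving for L: L^(-1/3) = w/4, so L = (4/w)^(3).

L(w) = 64/w³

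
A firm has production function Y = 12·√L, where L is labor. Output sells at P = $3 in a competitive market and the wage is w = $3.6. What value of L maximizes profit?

L* = 25

MP_L = (1/2)·12·L^(-1/2) = 6·L^(-1/2).
Profit maximization for a price taker requires P·MP_L = w: 3·6·L^(-1/2) = 3.6.
So L^(-1/2) = 0.2, which gives L = 25.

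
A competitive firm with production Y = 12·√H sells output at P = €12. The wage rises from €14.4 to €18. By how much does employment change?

ΔH = -9

From P·MP_H = w with MP_H = 6·H^(-1/2), the labor demand is H(w) = (72/w)^(2).
At w = 14.4: H = 25. At w = 18: H = 16.
ΔH = 16 − 25 = -9.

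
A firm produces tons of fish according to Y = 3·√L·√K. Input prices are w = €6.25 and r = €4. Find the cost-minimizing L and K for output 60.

L* = 16, K* = 25

Cost minimization requires the marginal rate of technical substitution to equal the input-price ratio: MP_L/MP_K = w/r.
Here MP_L/MP_K = (1/2)·(K/L)/(1/2) = (K/L). Setting this equal to 6.25/4 = 1.5625 gives K = 1.5625L.
Substituting into Y = 60: 3·L^(1/2)·(1.5625L)^(1/2) = 60.
Solving, L = 16 and K = 25.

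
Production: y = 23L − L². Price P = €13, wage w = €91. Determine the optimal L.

The marginal product of L is MP_L = 23 − 2L.
A price-taking firm hires until the value of the marginal product equals the wage: P·MP_L = w, so 13·(23 − 2L) = 91.
Then 23 − 2L = 7, giving L = 8.

L* = 8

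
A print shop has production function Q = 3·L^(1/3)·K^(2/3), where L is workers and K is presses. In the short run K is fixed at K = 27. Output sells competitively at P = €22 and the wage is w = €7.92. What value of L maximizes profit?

With K = 27, MP_L = (1/3)·3·L^(-2/3)·27^(2/3) = 9·L^(-2/3).
Profit maximization for a price taker requires P·MP_L = w: 22·9·L^(-2/3) = 7.92.
So L^(-2/3) = 0.04, which gives L = 125.

L* = 125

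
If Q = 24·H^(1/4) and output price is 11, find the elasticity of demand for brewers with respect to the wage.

MP_H = (1/4)·24·H^(-3/4), so P·MP_H = w gives 66·H^(-3/4) = w.
Solving, H(w) = (66/w)^(4/3). This is a constant-elasticity form: H ∝ w^(−4/3), so ε = −4/3.

ε = -4/3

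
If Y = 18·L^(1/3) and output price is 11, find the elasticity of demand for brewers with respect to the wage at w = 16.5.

MP_L = (1/3)·18·L^(-2/3), so P·MP_L = w gives 66·L^(-2/3) = w.
Solving, L(w) = (66/w)^(3/2). This is a constant-elasticity form: L ∝ w^(−3/2), so ε = −3/2.

ε = -1.5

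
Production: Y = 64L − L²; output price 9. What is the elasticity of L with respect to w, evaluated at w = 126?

ε = -0.28

From P·MP_L = w with MP_L = 64 − 2L, labor demand is L(w) = (64 − w/9)/2.
dL/dw = −1/(18) = -1/18.
At w = 126, L = 25, so ε = (dL/dw)·(w/L) = (-1/18)·(126/25) = -0.28.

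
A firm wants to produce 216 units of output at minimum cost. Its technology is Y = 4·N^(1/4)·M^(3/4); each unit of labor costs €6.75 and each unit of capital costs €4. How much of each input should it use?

Cost minimization requires the marginal rate of technical substitution to equal the input-price ratio: MP_N/MP_M = w/r.
Here MP_N/MP_M = (1/4)·(M/N)/(3/4) = (1/3)·(M/N). Setting this equal to 6.75/4 = 1.6875 gives M = 5.0625N.
Substituting into Y = 216: 4·N^(1/4)·(5.0625N)^(3/4) = 216.
Solving, N = 16 and M = 81.

N* = 16, M* = 81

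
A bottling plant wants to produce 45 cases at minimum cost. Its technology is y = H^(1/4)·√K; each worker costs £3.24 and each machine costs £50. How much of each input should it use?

Cost minimization requires the marginal rate of technical substitution to equal the input-price ratio: MP_H/MP_K = w/r.
Here MP_H/MP_K = (1/4)·(K/H)/(1/2) = 0.5·(K/H). Setting this equal to 3.24/50 = 0.0648 gives K = 0.1296H.
Substituting into y = 45: H^(1/4)·(0.1296H)^(1/2) = 45.
Solving, H = 625 and K = 81.

H* = 625, K* = 81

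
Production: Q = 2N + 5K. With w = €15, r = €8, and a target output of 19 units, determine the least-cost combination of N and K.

N* = 0, K* = 3.8

The inputs are perfect substitutes, so the firm uses whichever has the lower cost per unit of output.
Cost per unit of output via N is w/2 = 7.5; via K it is r/5 = 1.6. K is cheaper.
Producing Q = 19 with K alone: N = 0, K = 3.8.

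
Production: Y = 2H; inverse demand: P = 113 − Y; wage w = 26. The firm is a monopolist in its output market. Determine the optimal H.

Marginal revenue from the inverse demand is MR = 113 − 2Y.
The marginal product is MP_H = 2.
A monopolist hires until marginal revenue product equals the wage: MR·MP_H = w.
(113 − 4H)·2 = 26, so H = 25.

H* = 25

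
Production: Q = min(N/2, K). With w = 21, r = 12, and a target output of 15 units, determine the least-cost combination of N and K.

N* = 30, K* = 15

With a fixed-proportions technology, the cost-minimizing bundle uses no slack in either input: N/2 = K = Q.
So N = 2·15 = 30 and K = 15.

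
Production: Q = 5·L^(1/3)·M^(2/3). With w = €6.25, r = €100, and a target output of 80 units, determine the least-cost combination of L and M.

L* = 64, M* = 8

Cost minimization requires the marginal rate of technical substitution to equal the input-price ratio: MP_L/MP_M = w/r.
Here MP_L/MP_M = (1/3)·(M/L)/(2/3) = 0.5·(M/L). Setting this equal to 6.25/100 = 0.0625 gives M = 0.125L.
Substituting into Q = 80: 5·L^(1/3)·(0.125L)^(2/3) = 80.
Solving, L = 64 and M = 8.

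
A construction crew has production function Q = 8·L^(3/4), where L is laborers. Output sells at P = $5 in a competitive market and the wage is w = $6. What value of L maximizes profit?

MP_L = (3/4)·8·L^(-1/4) = 6·L^(-1/4).
Profit maximization for a price taker requires P·MP_L = w: 5·6·L^(-1/4) = 6.
So L^(-1/4) = 0.2, which gives L = 625.

L* = 625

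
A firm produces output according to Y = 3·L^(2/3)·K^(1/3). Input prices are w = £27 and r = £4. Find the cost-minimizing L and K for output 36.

L* = 8, K* = 27

Cost minimization requires the marginal rate of technical substitution to equal the input-price ratio: MP_L/MP_K = w/r.
Here MP_L/MP_K = (2/3)·(K/L)/(1/3) = 2·(K/L). Setting this equal to 27/4 = 6.75 gives K = 3.375L.
Substituting into Y = 36: 3·L^(2/3)·(3.375L)^(1/3) = 36.
Solving, L = 8 and K = 27.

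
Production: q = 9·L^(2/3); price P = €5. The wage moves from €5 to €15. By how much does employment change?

ΔL = -208

From P·MP_L = w with MP_L = 6·L^(-1/3), the labor demand is L(w) = (30/w)^(3).
At w = 5: L = 216. At w = 15: L = 8.
ΔL = 8 − 216 = -208.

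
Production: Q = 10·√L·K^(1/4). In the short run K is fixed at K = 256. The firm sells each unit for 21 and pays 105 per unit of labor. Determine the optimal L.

L* = 16

With K = 256, MP_L = (1/2)·10·L^(-1/2)·256^(1/4) = 20·L^(-1/2).
Profit maximization for a price taker requires P·MP_L = w: 21·20·L^(-1/2) = 105.
So L^(-1/2) = 0.25, which gives L = 16.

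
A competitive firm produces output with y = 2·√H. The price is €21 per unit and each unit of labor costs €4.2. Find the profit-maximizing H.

MP_H = (1/2)·2·H^(-1/2) = H^(-1/2).
Profit maximization for a price taker requires P·MP_H = w: 21·H^(-1/2) = 4.2.
So H^(-1/2) = 0.2, which gives H = 25.

H* = 25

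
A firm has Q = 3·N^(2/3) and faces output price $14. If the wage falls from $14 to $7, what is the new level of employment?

From P·MP_N = w with MP_N = 2·N^(-1/3), the labor demand is N(w) = (28/w)^(3).
At w = 14: N = 8. At w = 7: N = 64.

N* = 64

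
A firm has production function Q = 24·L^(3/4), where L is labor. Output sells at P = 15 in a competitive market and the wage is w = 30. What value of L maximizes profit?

L* = 6561

MP_L = (3/4)·24·L^(-1/4) = 18·L^(-1/4).
Profit maximization for a price taker requires P·MP_L = w: 15·18·L^(-1/4) = 30.
So L^(-1/4) = 1/9, which gives L = 6561.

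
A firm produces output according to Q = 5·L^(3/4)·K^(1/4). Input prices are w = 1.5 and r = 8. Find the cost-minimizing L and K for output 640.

L* = 256, K* = 16

Cost minimization requires the marginal rate of technical substitution to equal the input-price ratio: MP_L/MP_K = w/r.
Here MP_L/MP_K = (3/4)·(K/L)/(1/4) = 3·(K/L). Setting this equal to 1.5/8 = 0.1875 gives K = 0.0625L.
Substituting into Q = 640: 5·L^(3/4)·(0.0625L)^(1/4) = 640.
Solving, L = 256 and K = 16.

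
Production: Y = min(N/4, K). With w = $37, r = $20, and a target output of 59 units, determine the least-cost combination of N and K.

With a fixed-proportions technology, the cost-minimizing bundle uses no slack in either input: N/4 = K = Y.
So N = 4·59 = 236 and K = 59.

N* = 236, K* = 59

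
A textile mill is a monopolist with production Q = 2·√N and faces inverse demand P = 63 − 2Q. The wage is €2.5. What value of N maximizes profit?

N* = 36

Marginal revenue from the inverse demand is MR = 63 − 4Q.
The marginal product is MP_N = N^(-1/2).
A monopolist hires until marginal revenue product equals the wage: MR·MP_N = w.
At N, Q = 2·√N. Substituting and solving: (63 − 8·√N)·N^(-1/2) = 2.5 gives N = 36.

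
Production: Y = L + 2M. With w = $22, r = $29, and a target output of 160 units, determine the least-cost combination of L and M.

The inputs are perfect substitutes, so the firm uses whichever has the lower cost per unit of output.
Cost per unit of output via L is 22; via M it is 14.5. M is cheaper.
Producing Y = 160 with M alone: L = 0, M = 80.

L* = 0, M* = 80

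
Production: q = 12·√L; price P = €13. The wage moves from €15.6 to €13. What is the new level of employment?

From P·MP_L = w with MP_L = 6·L^(-1/2), the labor demand is L(w) = (78/w)^(2).
At w = 15.6: L = 25. At w = 13: L = 36.

L* = 36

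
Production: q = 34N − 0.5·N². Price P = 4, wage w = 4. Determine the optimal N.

N* = 33

The marginal product of N is MP_N = 34 − N.
A price-taking firm hires until the value of the marginal product equals the wage: P·MP_N = w, so 4·(34 − N) = 4.
Then 34 − N = 1, giving N = 33.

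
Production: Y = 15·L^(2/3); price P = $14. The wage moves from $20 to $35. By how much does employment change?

ΔL = -279

From P·MP_L = w with MP_L = 10·L^(-1/3), the labor demand is L(w) = (140/w)^(3).
At w = 20: L = 343. At w = 35: L = 64.
ΔL = 64 − 343 = -279.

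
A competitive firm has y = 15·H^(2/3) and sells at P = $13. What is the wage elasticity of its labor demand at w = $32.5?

ε = -3

MP_H = (2/3)·15·H^(-1/3), so P·MP_H = w gives 130·H^(-1/3) = w.
Solving, H(w) = (130/w)^(3). This is a constant-elasticity form: H ∝ w^(−3), so ε = −3.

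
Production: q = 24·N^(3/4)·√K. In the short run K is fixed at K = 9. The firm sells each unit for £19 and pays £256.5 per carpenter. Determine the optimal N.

N* = 256

With K = 9, MP_N = (3/4)·24·N^(-1/4)·9^(1/2) = 54·N^(-1/4).
Profit maximization for a price taker requires P·MP_N = w: 19·54·N^(-1/4) = 256.5.
So N^(-1/4) = 0.25, which gives N = 256.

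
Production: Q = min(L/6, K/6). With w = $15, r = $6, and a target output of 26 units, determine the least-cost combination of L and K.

L* = 156, K* = 156

With a fixed-proportions technology, the cost-minimizing bundle uses no slack in either input: L/6 = K/6 = Q.
So L = 6·26 = 156 and K = 6·26 = 156.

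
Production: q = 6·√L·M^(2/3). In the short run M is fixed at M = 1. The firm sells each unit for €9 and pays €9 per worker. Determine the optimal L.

With M = 1, MP_L = (1/2)·6·L^(-1/2)·1^(2/3) = 3·L^(-1/2).
Profit maximization for a price taker requires P·MP_L = w: 9·3·L^(-1/2) = 9.
So L^(-1/2) = 1/3, which gives L = 9.

L* = 9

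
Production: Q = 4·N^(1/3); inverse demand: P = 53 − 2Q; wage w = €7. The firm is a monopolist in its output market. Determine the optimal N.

Marginal revenue from the inverse demand is MR = 53 − 4Q.
The marginal product is MP_N = (4/3)·N^(-2/3).
A monopolist hires until marginal revenue product equals the wage: MR·MP_N = w.
At N, Q = 4·N^(1/3). Substituting and solving: (53 − 16·N^(1/3))·(4/3)·N^(-2/3) = 7 gives N = 8.

N* = 8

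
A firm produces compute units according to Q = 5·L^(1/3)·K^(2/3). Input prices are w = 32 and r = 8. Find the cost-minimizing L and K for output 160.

Cost minimization requires the marginal rate of technical substitution to equal the input-price ratio: MP_L/MP_K = w/r.
Here MP_L/MP_K = (1/3)·(K/L)/(2/3) = 0.5·(K/L). Setting this equal to 32/8 = 4 gives K = 8L.
Substituting into Q = 160: 5·L^(1/3)·(8L)^(2/3) = 160.
Solving, L = 8 and K = 64.

L* = 8, K* = 64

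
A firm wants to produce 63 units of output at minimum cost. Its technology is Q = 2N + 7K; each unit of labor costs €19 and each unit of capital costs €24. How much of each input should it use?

N* = 0, K* = 9

The inputs are perfect substitutes, so the firm uses whichever has the lower cost per unit of output.
Cost per unit of output via N is w/2 = 9.5; via K it is r/7 = 24/7. K is cheaper.
Producing Q = 63 with K alone: N = 0, K = 9.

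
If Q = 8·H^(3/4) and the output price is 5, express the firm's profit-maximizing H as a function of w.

MP_H = (3/4)·8·H^(-1/4) = 6·H^(-1/4).
Setting P·MP_H = w: 30·H^(-1/4) = w.
Solving for H: H^(-1/4) = w/30, so H = (30/w)^(4).

H(w) = 810000/w^(4)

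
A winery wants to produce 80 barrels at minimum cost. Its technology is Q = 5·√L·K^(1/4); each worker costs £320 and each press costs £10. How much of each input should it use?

Cost minimization requires the marginal rate of technical substitution to equal the input-price ratio: MP_L/MP_K = w/r.
Here MP_L/MP_K = (1/2)·(K/L)/(1/4) = 2·(K/L). Setting this equal to 320/10 = 32 gives K = 16L.
Substituting into Q = 80: 5·L^(1/2)·(16L)^(1/4) = 80.
Solving, L = 16 and K = 256.

L* = 16, K* = 256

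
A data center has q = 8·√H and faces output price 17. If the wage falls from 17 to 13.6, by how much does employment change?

From P·MP_H = w with MP_H = 4·H^(-1/2), the labor demand is H(w) = (68/w)^(2).
At w = 17: H = 16. At w = 13.6: H = 25.
ΔH = 25 − 16 = 9.

ΔH = 9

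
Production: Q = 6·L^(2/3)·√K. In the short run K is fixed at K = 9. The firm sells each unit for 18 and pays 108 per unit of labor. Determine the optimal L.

L* = 8

With K = 9, MP_L = (2/3)·6·L^(-1/3)·9^(1/2) = 12·L^(-1/3).
Profit maximization for a price taker requires P·MP_L = w: 18·12·L^(-1/3) = 108.
So L^(-1/3) = 0.5, which gives L = 8.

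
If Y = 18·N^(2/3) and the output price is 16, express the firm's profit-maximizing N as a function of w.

MP_N = (2/3)·18·N^(-1/3) = 12·N^(-1/3).
Setting P·MP_N = w: 192·N^(-1/3) = w.
Solving for N: N^(-1/3) = w/192, so N = (192/w)^(3).

N(w) = 7077888/w³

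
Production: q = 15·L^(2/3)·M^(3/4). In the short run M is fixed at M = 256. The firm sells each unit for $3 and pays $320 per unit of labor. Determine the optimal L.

With M = 256, MP_L = (2/3)·15·L^(-1/3)·256^(3/4) = 640·L^(-1/3).
Profit maximization for a price taker requires P·MP_L = w: 3·640·L^(-1/3) = 320.
So L^(-1/3) = 1/6, which gives L = 216.

L* = 216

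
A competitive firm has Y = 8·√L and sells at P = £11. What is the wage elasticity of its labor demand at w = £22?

MP_L = (1/2)·8·L^(-1/2), so P·MP_L = w gives 44·L^(-1/2) = w.
Solving, L(w) = (44/w)^(2). This is a constant-elasticity form: L ∝ w^(−2), so ε = −2.

ε = -2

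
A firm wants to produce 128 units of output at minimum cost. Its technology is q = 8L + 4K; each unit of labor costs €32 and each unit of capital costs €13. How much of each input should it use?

L* = 0, K* = 32

The inputs are perfect substitutes, so the firm uses whichever has the lower cost per unit of output.
Cost per unit of output via L is w/8 = 4; via K it is r/4 = 3.25. K is cheaper.
Producing q = 128 with K alone: L = 0, K = 32.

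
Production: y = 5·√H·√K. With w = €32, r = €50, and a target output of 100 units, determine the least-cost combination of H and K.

H* = 25, K* = 16

Cost minimization requires the marginal rate of technical substitution to equal the input-price ratio: MP_H/MP_K = w/r.
Here MP_H/MP_K = (1/2)·(K/H)/(1/2) = (K/H). Setting this equal to 32/50 = 0.64 gives K = 0.64H.
Substituting into y = 100: 5·H^(1/2)·(0.64H)^(1/2) = 100.
Solving, H = 25 and K = 16.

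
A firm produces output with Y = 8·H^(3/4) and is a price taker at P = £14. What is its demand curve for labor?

MP_H = (3/4)·8·H^(-1/4) = 6·H^(-1/4).
Setting P·MP_H = w: 84·H^(-1/4) = w.
Solving for H: H^(-1/4) = w/84, so H = (84/w)^(4).

H(w) = (84/w)^(4)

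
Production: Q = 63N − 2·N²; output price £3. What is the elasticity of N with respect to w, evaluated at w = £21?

From P·MP_N = w with MP_N = 63 − 4N, labor demand is N(w) = (63 − w/3)/4.
dN/dw = −1/(12) = -1/12.
At w = 21, N = 14, so ε = (dN/dw)·(w/N) = (-1/12)·(21/14) = -0.125.

ε = -0.125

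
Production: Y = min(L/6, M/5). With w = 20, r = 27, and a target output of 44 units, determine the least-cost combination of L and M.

With a fixed-proportions technology, the cost-minimizing bundle uses no slack in either input: L/6 = M/5 = Y.
So L = 6·44 = 264 and M = 5·44 = 220.

L* = 264, M* = 220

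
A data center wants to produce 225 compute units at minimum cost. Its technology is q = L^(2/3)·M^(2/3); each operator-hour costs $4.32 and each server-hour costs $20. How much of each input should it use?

L* = 125, M* = 27

Cost minimization requires the marginal rate of technical substitution to equal the input-price ratio: MP_L/MP_M = w/r.
Here MP_L/MP_M = (2/3)·(M/L)/(2/3) = (M/L). Setting this equal to 4.32/20 = 0.216 gives M = 0.216L.
Substituting into q = 225: L^(2/3)·(0.216L)^(2/3) = 225.
Solving, L = 125 and M = 27.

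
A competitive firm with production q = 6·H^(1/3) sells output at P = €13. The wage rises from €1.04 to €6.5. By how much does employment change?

From P·MP_H = w with MP_H = 2·H^(-2/3), the labor demand is H(w) = (26/w)^(3/2).
At w = 1.04: H = 125. At w = 6.5: H = 8.
ΔH = 8 − 125 = -117.

ΔH = -117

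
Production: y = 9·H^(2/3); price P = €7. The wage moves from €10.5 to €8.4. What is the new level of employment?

H* = 125

From P·MP_H = w with MP_H = 6·H^(-1/3), the labor demand is H(w) = (42/w)^(3).
At w = 10.5: H = 64. At w = 8.4: H = 125.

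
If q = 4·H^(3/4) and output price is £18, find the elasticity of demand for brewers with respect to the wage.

MP_H = (3/4)·4·H^(-1/4), so P·MP_H = w gives 54·H^(-1/4) = w.
Solving, H(w) = (54/w)^(4). This is a constant-elasticity form: H ∝ w^(−4), so ε = −4.

ε = -4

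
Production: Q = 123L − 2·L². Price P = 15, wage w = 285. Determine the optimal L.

The marginal product of L is MP_L = 123 − 4L.
A price-taking firm hires until the value of the marginal product equals the wage: P·MP_L = w, so 15·(123 − 4L) = 285.
Then 123 − 4L = 19, giving L = 26.

L* = 26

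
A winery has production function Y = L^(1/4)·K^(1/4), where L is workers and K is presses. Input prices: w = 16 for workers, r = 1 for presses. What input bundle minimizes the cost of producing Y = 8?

Cost minimization requires the marginal rate of technical substitution to equal the input-price ratio: MP_L/MP_K = w/r.
Here MP_L/MP_K = (1/4)·(K/L)/(1/4) = (K/L). Setting this equal to 16/1 = 16 gives K = 16L.
Substituting into Y = 8: L^(1/4)·(16L)^(1/4) = 8.
Solving, L = 16 and K = 256.

L* = 16, K* = 256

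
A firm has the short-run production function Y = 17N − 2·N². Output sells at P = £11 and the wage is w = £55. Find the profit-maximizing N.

The marginal product of N is MP_N = 17 − 4N.
A price-taking firm hires until the value of the marginal product equals the wage: P·MP_N = w, so 11·(17 − 4N) = 55.
Then 17 − 4N = 5, giving N = 3.

N* = 3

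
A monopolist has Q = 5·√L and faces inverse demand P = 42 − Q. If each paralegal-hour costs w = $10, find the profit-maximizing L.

L* = 9

Marginal revenue from the inverse demand is MR = 42 − 2Q.
The marginal product is MP_L = 2.5·L^(-1/2).
A monopolist hires until marginal revenue product equals the wage: MR·MP_L = w.
At L, Q = 5·√L. Substituting and solving: (42 − 10·√L)·2.5·L^(-1/2) = 10 gives L = 9.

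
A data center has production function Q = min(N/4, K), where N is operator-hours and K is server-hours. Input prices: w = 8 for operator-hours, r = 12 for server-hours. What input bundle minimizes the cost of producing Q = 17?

With a fixed-proportions technology, the cost-minimizing bundle uses no slack in either input: N/4 = K = Q.
So N = 4·17 = 68 and K = 17.

N* = 68, K* = 17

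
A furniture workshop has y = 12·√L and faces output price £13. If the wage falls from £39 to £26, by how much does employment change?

ΔL = 5

From P·MP_L = w with MP_L = 6·L^(-1/2), the labor demand is L(w) = (78/w)^(2).
At w = 39: L = 4. At w = 26: L = 9.
ΔL = 9 − 4 = 5.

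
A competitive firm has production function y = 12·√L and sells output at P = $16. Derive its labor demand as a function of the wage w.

L(w) = 9216/w²

MP_L = (1/2)·12·L^(-1/2) = 6·L^(-1/2).
Setting P·MP_L = w: 96·L^(-1/2) = w.
Solving for L: L^(-1/2) = w/96, so L = (96/w)^(2).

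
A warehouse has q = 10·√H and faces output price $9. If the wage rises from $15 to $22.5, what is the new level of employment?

H* = 4

From P·MP_H = w with MP_H = 5·H^(-1/2), the labor demand is H(w) = (45/w)^(2).
At w = 15: H = 9. At w = 22.5: H = 4.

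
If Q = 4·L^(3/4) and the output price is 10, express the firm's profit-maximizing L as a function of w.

L(w) = 810000/w^(4)

MP_L = (3/4)·4·L^(-1/4) = 3·L^(-1/4).
Setting P·MP_L = w: 30·L^(-1/4) = w.
Solving for L: L^(-1/4) = w/30, so L = (30/w)^(4).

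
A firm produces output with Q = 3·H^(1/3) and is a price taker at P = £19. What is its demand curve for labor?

MP_H = (1/3)·3·H^(-2/3) = H^(-2/3).
Setting P·MP_H = w: 19·H^(-2/3) = w.
Solving for H: H^(-2/3) = w/19, so H = (19/w)^(3/2).

H(w) = (19/w)^(3/2)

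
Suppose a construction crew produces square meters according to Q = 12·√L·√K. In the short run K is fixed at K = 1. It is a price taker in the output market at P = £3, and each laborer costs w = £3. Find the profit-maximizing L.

With K = 1, MP_L = (1/2)·12·L^(-1/2)·1^(1/2) = 6·L^(-1/2).
Profit maximization for a price taker requires P·MP_L = w: 3·6·L^(-1/2) = 3.
So L^(-1/2) = 1/6, which gives L = 36.

L* = 36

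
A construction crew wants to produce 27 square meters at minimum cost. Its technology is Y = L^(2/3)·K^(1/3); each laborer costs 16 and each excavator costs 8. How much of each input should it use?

Cost minimization requires the marginal rate of technical substitution to equal the input-price ratio: MP_L/MP_K = w/r.
Here MP_L/MP_K = (2/3)·(K/L)/(1/3) = 2·(K/L). Setting this equal to 16/8 = 2 gives K = L.
Substituting into Y = 27: L^(2/3)·(L)^(1/3) = 27.
Solving, L = 27 and K = 27.

L* = 27, K* = 27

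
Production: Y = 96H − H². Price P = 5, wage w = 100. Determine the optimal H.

The marginal product of H is MP_H = 96 − 2H.
A price-taking firm hires until the value of the marginal product equals the wage: P·MP_H = w, so 5·(96 − 2H) = 100.
Then 96 − 2H = 20, giving H = 38.

H* = 38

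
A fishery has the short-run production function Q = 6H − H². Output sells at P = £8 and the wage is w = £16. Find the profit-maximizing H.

H* = 2

The marginal product of H is MP_H = 6 − 2H.
A price-taking firm hires until the value of the marginal product equals the wage: P·MP_H = w, so 8·(6 − 2H) = 16.
Then 6 − 2H = 2, giving H = 2.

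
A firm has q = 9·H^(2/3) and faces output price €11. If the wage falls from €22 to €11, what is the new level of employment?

H* = 216

From P·MP_H = w with MP_H = 6·H^(-1/3), the labor demand is H(w) = (66/w)^(3).
At w = 22: H = 27. At w = 11: H = 216.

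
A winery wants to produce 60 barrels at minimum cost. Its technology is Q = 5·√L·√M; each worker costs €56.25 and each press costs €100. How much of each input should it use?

L* = 16, M* = 9

Cost minimization requires the marginal rate of technical substitution to equal the input-price ratio: MP_L/MP_M = w/r.
Here MP_L/MP_M = (1/2)·(M/L)/(1/2) = (M/L). Setting this equal to 56.25/100 = 0.5625 gives M = 0.5625L.
Substituting into Q = 60: 5·L^(1/2)·(0.5625L)^(1/2) = 60.
Solving, L = 16 and M = 9.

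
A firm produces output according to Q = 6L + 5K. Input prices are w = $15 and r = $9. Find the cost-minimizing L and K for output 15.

L* = 0, K* = 3

The inputs are perfect substitutes, so the firm uses whichever has the lower cost per unit of output.
Cost per unit of output via L is w/6 = 2.5; via K it is r/5 = 1.8. K is cheaper.
Producing Q = 15 with K alone: L = 0, K = 3.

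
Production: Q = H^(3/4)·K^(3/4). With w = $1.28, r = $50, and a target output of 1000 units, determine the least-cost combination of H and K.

H* = 625, K* = 16

Cost minimization requires the marginal rate of technical substitution to equal the input-price ratio: MP_H/MP_K = w/r.
Here MP_H/MP_K = (3/4)·(K/H)/(3/4) = (K/H). Setting this equal to 1.28/50 = 0.0256 gives K = 0.0256H.
Substituting into Q = 1000: H^(3/4)·(0.0256H)^(3/4) = 1000.
Solving, H = 625 and K = 16.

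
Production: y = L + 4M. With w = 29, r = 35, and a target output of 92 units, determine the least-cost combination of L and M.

The inputs are perfect substitutes, so the firm uses whichever has the lower cost per unit of output.
Cost per unit of output via L is 29; via M it is 8.75. M is cheaper.
Producing y = 92 with M alone: L = 0, M = 23.

L* = 0, M* = 23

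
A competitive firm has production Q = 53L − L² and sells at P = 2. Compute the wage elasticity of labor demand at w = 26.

From P·MP_L = w with MP_L = 53 − 2L, labor demand is L(w) = (53 − w/2)/2.
dL/dw = −1/(4) = -0.25.
At w = 26, L = 20, so ε = (dL/dw)·(w/L) = (-0.25)·(26/20) = -0.325.

ε = -0.325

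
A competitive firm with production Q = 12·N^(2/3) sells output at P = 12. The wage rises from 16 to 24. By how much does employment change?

ΔN = -152

From P·MP_N = w with MP_N = 8·N^(-1/3), the labor demand is N(w) = (96/w)^(3).
At w = 16: N = 216. At w = 24: N = 64.
ΔN = 64 − 216 = -152.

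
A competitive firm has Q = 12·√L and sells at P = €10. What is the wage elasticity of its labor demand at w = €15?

ε = -2

MP_L = (1/2)·12·L^(-1/2), so P·MP_L = w gives 60·L^(-1/2) = w.
Solving, L(w) = (60/w)^(2). This is a constant-elasticity form: L ∝ w^(−2), so ε = −2.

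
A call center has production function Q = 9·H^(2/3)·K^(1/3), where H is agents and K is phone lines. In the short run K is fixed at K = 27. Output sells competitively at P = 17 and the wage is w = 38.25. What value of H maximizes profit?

With K = 27, MP_H = (2/3)·9·H^(-1/3)·27^(1/3) = 18·H^(-1/3).
Profit maximization for a price taker requires P·MP_H = w: 17·18·H^(-1/3) = 38.25.
So H^(-1/3) = 0.125, which gives H = 512.

H* = 512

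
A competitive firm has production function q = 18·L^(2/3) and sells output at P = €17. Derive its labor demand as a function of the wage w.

L(w) = 8489664/w³

MP_L = (2/3)·18·L^(-1/3) = 12·L^(-1/3).
Setting P·MP_L = w: 204·L^(-1/3) = w.
Solving for L: L^(-1/3) = w/204, so L = (204/w)^(3).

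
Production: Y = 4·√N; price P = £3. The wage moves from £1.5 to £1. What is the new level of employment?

From P·MP_N = w with MP_N = 2·N^(-1/2), the labor demand is N(w) = (6/w)^(2).
At w = 1.5: N = 16. At w = 1: N = 36.

N* = 36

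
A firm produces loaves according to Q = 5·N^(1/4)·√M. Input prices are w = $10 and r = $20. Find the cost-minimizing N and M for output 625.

Cost minimization requires the marginal rate of technical substitution to equal the input-price ratio: MP_N/MP_M = w/r.
Here MP_N/MP_M = (1/4)·(M/N)/(1/2) = 0.5·(M/N). Setting this equal to 10/20 = 0.5 gives M = N.
Substituting into Q = 625: 5·N^(1/4)·(N)^(1/2) = 625.
Solving, N = 625 and M = 625.

N* = 625, M* = 625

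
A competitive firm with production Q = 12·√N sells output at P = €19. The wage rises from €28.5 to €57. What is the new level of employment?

N* = 4

From P·MP_N = w with MP_N = 6·N^(-1/2), the labor demand is N(w) = (114/w)^(2).
At w = 28.5: N = 16. At w = 57: N = 4.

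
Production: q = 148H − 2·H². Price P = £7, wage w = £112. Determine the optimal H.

The marginal product of H is MP_H = 148 − 4H.
A price-taking firm hires until the value of the marginal product equals the wage: P·MP_H = w, so 7·(148 − 4H) = 112.
Then 148 − 4H = 16, giving H = 33.

H* = 33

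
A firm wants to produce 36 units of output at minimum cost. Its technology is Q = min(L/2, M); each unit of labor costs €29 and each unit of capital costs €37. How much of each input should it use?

With a fixed-proportions technology, the cost-minimizing bundle uses no slack in either input: L/2 = M = Q.
So L = 2·36 = 72 and M = 36.

L* = 72, M* = 36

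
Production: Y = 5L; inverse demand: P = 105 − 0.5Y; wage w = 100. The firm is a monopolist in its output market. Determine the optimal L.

Marginal revenue from the inverse demand is MR = 105 − Y.
The marginal product is MP_L = 5.
A monopolist hires until marginal revenue product equals the wage: MR·MP_L = w.
(105 − 5L)·5 = 100, so L = 17.

L* = 17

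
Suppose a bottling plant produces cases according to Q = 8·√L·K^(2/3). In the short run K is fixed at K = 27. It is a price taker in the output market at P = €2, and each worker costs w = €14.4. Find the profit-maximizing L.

With K = 27, MP_L = (1/2)·8·L^(-1/2)·27^(2/3) = 36·L^(-1/2).
Profit maximization for a price taker requires P·MP_L = w: 2·36·L^(-1/2) = 14.4.
So L^(-1/2) = 0.2, which gives L = 25.

L* = 25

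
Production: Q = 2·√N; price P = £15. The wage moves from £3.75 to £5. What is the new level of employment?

N* = 9

From P·MP_N = w with MP_N = N^(-1/2), the labor demand is N(w) = (15/w)^(2).
At w = 3.75: N = 16. At w = 5: N = 9.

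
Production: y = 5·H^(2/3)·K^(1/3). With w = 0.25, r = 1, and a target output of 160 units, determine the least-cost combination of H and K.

Cost minimization requires the marginal rate of technical substitution to equal the input-price ratio: MP_H/MP_K = w/r.
Here MP_H/MP_K = (2/3)·(K/H)/(1/3) = 2·(K/H). Setting this equal to 0.25/1 = 0.25 gives K = 0.125H.
Substituting into y = 160: 5·H^(2/3)·(0.125H)^(1/3) = 160.
Solving, H = 64 and K = 8.

H* = 64, K* = 8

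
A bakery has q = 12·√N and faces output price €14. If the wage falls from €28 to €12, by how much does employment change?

From P·MP_N = w with MP_N = 6·N^(-1/2), the labor demand is N(w) = (84/w)^(2).
At w = 28: N = 9. At w = 12: N = 49.
ΔN = 49 − 9 = 40.

ΔN = 40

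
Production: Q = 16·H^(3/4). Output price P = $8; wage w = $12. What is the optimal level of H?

H* = 4096

MP_H = (3/4)·16·H^(-1/4) = 12·H^(-1/4).
Profit maximization for a price taker requires P·MP_H = w: 8·12·H^(-1/4) = 12.
So H^(-1/4) = 0.125, which gives H = 4096.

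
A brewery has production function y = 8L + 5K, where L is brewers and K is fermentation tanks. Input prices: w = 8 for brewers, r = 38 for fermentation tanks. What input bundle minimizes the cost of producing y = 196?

The inputs are perfect substitutes, so the firm uses whichever has the lower cost per unit of output.
Cost per unit of output via L is w/8 = 1; via K it is r/5 = 7.6. L is cheaper.
Producing y = 196 with L alone: L = 24.5, K = 0.

L* = 24.5, K* = 0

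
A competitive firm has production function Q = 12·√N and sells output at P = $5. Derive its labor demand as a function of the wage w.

MP_N = (1/2)·12·N^(-1/2) = 6·N^(-1/2).
Setting P·MP_N = w: 30·N^(-1/2) = w.
Solving for N: N^(-1/2) = w/30, so N = (30/w)^(2).

N(w) = 900/w²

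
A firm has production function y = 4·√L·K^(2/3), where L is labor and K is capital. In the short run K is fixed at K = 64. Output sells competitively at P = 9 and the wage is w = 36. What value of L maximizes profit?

With K = 64, MP_L = (1/2)·4·L^(-1/2)·64^(2/3) = 32·L^(-1/2).
Profit maximization for a price taker requires P·MP_L = w: 9·32·L^(-1/2) = 36.
So L^(-1/2) = 0.125, which gives L = 64.

L* = 64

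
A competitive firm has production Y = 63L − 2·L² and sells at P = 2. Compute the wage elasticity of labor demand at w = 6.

From P·MP_L = w with MP_L = 63 − 4L, labor demand is L(w) = (63 − w/2)/4.
dL/dw = −1/(8) = -0.125.
At w = 6, L = 15, so ε = (dL/dw)·(w/L) = (-0.125)·(6/15) = -0.05.

ε = -0.05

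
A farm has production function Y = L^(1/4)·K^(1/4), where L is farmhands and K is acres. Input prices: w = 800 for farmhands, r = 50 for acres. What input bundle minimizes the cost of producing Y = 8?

Cost minimization requires the marginal rate of technical substitution to equal the input-price ratio: MP_L/MP_K = w/r.
Here MP_L/MP_K = (1/4)·(K/L)/(1/4) = (K/L). Setting this equal to 800/50 = 16 gives K = 16L.
Substituting into Y = 8: L^(1/4)·(16L)^(1/4) = 8.
Solving, L = 16 and K = 256.

L* = 16, K* = 256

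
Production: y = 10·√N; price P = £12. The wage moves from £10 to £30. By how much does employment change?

From P·MP_N = w with MP_N = 5·N^(-1/2), the labor demand is N(w) = (60/w)^(2).
At w = 10: N = 36. At w = 30: N = 4.
ΔN = 4 − 36 = -32.

ΔN = -32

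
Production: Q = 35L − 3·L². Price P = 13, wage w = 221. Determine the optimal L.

The marginal product of L is MP_L = 35 − 6L.
A price-taking firm hires until the value of the marginal product equals the wage: P·MP_L = w, so 13·(35 − 6L) = 221.
Then 35 − 6L = 17, giving L = 3.

L* = 3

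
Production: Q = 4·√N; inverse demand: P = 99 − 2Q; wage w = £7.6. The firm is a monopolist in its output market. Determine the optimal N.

N* = 25

Marginal revenue from the inverse demand is MR = 99 − 4Q.
The marginal product is MP_N = 2·N^(-1/2).
A monopolist hires until marginal revenue product equals the wage: MR·MP_N = w.
At N, Q = 4·√N. Substituting and solving: (99 − 16·√N)·2·N^(-1/2) = 7.6 gives N = 25.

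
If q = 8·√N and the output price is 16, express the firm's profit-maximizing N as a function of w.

MP_N = (1/2)·8·N^(-1/2) = 4·N^(-1/2).
Setting P·MP_N = w: 64·N^(-1/2) = w.
Solving for N: N^(-1/2) = w/64, so N = (64/w)^(2).

N(w) = 4096/w²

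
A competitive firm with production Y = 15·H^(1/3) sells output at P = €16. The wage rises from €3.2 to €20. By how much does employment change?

From P·MP_H = w with MP_H = 5·H^(-2/3), the labor demand is H(w) = (80/w)^(3/2).
At w = 3.2: H = 125. At w = 20: H = 8.
ΔH = 8 − 125 = -117.

ΔH = -117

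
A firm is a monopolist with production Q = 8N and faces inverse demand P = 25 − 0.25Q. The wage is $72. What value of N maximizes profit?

N* = 4

Marginal revenue from the inverse demand is MR = 25 − 0.5Q.
The marginal product is MP_N = 8.
A monopolist hires until marginal revenue product equals the wage: MR·MP_N = w.
(25 − 4N)·8 = 72, so N = 4.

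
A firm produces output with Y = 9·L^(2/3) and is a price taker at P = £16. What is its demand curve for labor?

MP_L = (2/3)·9·L^(-1/3) = 6·L^(-1/3).
Setting P·MP_L = w: 96·L^(-1/3) = w.
Solving for L: L^(-1/3) = w/96, so L = (96/w)^(3).

L(w) = 884736/w³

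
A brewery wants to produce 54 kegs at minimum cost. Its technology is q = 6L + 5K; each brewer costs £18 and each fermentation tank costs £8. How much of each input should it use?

The inputs are perfect substitutes, so the firm uses whichever has the lower cost per unit of output.
Cost per unit of output via L is w/6 = 3; via K it is r/5 = 1.6. K is cheaper.
Producing q = 54 with K alone: L = 0, K = 10.8.

L* = 0, K* = 10.8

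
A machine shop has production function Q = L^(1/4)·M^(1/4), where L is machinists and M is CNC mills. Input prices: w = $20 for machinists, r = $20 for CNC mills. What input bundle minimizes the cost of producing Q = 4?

Cost minimization requires the marginal rate of technical substitution to equal the input-price ratio: MP_L/MP_M = w/r.
Here MP_L/MP_M = (1/4)·(M/L)/(1/4) = (M/L). Setting this equal to 20/20 = 1 gives M = L.
Substituting into Q = 4: L^(1/4)·(L)^(1/4) = 4.
Solving, L = 16 and M = 16.

L* = 16, M* = 16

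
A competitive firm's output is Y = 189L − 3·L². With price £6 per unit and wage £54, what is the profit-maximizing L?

The marginal product of L is MP_L = 189 − 6L.
A price-taking firm hires until the value of the marginal product equals the wage: P·MP_L = w, so 6·(189 − 6L) = 54.
Then 189 − 6L = 9, giving L = 30.

L* = 30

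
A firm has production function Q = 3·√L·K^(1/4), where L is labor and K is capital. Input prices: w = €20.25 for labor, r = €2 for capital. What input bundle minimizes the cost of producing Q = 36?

Cost minimization requires the marginal rate of technical substitution to equal the input-price ratio: MP_L/MP_K = w/r.
Here MP_L/MP_K = (1/2)·(K/L)/(1/4) = 2·(K/L). Setting this equal to 20.25/2 = 10.125 gives K = 5.0625L.
Substituting into Q = 36: 3·L^(1/2)·(5.0625L)^(1/4) = 36.
Solving, L = 16 and K = 81.

L* = 16, K* = 81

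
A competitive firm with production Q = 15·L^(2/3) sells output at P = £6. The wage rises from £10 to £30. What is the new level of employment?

L* = 8

From P·MP_L = w with MP_L = 10·L^(-1/3), the labor demand is L(w) = (60/w)^(3).
At w = 10: L = 216. At w = 30: L = 8.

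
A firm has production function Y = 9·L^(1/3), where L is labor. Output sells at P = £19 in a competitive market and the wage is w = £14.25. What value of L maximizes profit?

L* = 8

MP_L = (1/3)·9·L^(-2/3) = 3·L^(-2/3).
Profit maximization for a price taker requires P·MP_L = w: 19·3·L^(-2/3) = 14.25.
So L^(-2/3) = 0.25, which gives L = 8.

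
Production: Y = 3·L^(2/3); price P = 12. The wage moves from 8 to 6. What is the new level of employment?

L* = 64

From P·MP_L = w with MP_L = 2·L^(-1/3), the labor demand is L(w) = (24/w)^(3).
At w = 8: L = 27. At w = 6: L = 64.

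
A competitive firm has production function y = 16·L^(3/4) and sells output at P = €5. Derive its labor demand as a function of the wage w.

L(w) = (60/w)^(4)

MP_L = (3/4)·16·L^(-1/4) = 12·L^(-1/4).
Setting P·MP_L = w: 60·L^(-1/4) = w.
Solving for L: L^(-1/4) = w/60, so L = (60/w)^(4).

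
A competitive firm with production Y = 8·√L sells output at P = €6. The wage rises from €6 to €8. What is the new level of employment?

From P·MP_L = w with MP_L = 4·L^(-1/2), the labor demand is L(w) = (24/w)^(2).
At w = 6: L = 16. At w = 8: L = 9.

L* = 9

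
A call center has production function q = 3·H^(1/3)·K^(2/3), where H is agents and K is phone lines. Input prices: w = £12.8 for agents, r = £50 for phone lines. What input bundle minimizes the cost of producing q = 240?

H* = 125, K* = 64

Cost minimization requires the marginal rate of technical substitution to equal the input-price ratio: MP_H/MP_K = w/r.
Here MP_H/MP_K = (1/3)·(K/H)/(2/3) = 0.5·(K/H). Setting this equal to 12.8/50 = 0.256 gives K = 0.512H.
Substituting into q = 240: 3·H^(1/3)·(0.512H)^(2/3) = 240.
Solving, H = 125 and K = 64.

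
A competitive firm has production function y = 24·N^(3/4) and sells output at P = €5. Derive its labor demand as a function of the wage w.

N(w) = (90/w)^(4)

MP_N = (3/4)·24·N^(-1/4) = 18·N^(-1/4).
Setting P·MP_N = w: 90·N^(-1/4) = w.
Solving for N: N^(-1/4) = w/90, so N = (90/w)^(4).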